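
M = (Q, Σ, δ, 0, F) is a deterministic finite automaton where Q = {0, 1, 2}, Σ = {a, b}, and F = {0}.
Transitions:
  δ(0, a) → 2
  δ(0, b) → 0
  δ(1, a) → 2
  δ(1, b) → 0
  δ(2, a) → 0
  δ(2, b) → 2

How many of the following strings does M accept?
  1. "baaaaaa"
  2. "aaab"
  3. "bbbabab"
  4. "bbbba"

"baaaaaa": accepted
"aaab": rejected
"bbbabab": accepted
"bbbba": rejected

2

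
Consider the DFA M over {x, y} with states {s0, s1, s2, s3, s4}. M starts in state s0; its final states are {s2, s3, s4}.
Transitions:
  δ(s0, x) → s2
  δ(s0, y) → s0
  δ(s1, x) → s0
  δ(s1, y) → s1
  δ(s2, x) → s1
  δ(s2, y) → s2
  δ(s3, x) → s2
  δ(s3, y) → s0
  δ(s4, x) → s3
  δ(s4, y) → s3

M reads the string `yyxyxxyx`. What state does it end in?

s2

s0 --y--> s0
s0 --y--> s0
s0 --x--> s2
s2 --y--> s2
s2 --x--> s1
s1 --x--> s0
s0 --y--> s0
s0 --x--> s2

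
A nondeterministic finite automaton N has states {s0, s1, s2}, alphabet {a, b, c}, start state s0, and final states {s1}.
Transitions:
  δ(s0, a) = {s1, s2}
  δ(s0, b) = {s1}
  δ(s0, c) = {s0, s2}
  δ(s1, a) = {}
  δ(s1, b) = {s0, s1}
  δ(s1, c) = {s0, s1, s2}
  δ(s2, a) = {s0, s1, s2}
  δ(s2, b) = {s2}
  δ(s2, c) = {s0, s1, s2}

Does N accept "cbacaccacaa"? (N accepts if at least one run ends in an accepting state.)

accepted

Start: {s0}
read c: {s0, s2}
read b: {s1, s2}
read a: {s0, s1, s2}
read c: {s0, s1, s2}
read a: {s0, s1, s2}
read c: {s0, s1, s2}
read c: {s0, s1, s2}
read a: {s0, s1, s2}
read c: {s0, s1, s2}
read a: {s0, s1, s2}
read a: {s0, s1, s2}
Reachable ∩ accepting = {s1} — nonempty.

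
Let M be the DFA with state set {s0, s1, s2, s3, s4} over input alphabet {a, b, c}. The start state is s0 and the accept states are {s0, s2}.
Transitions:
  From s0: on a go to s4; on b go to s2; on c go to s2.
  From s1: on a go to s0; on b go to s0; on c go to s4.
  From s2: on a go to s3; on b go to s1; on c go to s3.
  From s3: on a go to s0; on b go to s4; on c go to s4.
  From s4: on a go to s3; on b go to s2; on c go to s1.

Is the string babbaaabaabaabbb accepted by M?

accepted

s0 --b--> s2
s2 --a--> s3
s3 --b--> s4
s4 --b--> s2
s2 --a--> s3
s3 --a--> s0
s0 --a--> s4
s4 --b--> s2
s2 --a--> s3
s3 --a--> s0
s0 --b--> s2
s2 --a--> s3
s3 --a--> s0
s0 --b--> s2
s2 --b--> s1
s1 --b--> s0
End in state s0, which is an accepting state.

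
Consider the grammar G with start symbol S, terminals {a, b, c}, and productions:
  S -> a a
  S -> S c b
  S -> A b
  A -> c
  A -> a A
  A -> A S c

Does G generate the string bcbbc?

no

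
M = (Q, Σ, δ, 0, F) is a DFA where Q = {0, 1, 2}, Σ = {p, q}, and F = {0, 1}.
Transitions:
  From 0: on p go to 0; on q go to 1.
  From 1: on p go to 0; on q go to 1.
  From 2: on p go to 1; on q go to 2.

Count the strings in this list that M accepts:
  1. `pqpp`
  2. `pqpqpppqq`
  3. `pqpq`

3

`pqpp`: accepted
`pqpqpppqq`: accepted
`pqpq`: accepted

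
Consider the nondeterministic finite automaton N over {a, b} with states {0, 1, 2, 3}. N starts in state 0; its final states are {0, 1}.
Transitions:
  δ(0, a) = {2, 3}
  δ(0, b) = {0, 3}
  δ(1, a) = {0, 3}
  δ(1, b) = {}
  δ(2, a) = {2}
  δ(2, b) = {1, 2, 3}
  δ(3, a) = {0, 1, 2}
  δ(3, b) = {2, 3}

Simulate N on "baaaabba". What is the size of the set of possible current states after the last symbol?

Start: {0}
read b: {0, 3}
read a: {0, 1, 2, 3}
read a: {0, 1, 2, 3}
read a: {0, 1, 2, 3}
read a: {0, 1, 2, 3}
read b: {0, 1, 2, 3}
read b: {0, 1, 2, 3}
read a: {0, 1, 2, 3}
Final reachable set {0, 1, 2, 3} has 4 states.

4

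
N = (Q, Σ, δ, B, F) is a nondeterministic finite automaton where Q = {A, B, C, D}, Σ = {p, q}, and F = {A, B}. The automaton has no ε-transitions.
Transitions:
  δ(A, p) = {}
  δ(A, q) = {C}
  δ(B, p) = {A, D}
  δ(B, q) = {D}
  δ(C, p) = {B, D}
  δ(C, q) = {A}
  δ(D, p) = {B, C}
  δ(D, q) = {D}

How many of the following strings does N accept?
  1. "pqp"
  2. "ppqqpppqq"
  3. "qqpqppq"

"pqp": accepted
"ppqqpppqq": accepted
"qqpqppq": rejected

2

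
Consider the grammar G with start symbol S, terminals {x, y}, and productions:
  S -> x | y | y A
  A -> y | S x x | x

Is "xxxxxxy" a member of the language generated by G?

no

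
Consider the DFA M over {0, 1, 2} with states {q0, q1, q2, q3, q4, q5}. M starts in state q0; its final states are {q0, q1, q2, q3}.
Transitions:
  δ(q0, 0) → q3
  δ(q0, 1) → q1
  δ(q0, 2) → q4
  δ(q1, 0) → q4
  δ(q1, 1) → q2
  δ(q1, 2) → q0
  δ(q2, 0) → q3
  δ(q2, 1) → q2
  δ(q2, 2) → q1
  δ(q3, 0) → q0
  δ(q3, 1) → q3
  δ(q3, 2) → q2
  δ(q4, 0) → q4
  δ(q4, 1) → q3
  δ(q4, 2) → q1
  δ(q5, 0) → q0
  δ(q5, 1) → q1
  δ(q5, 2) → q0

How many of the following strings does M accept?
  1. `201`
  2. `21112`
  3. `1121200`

2

`201`: accepted
`21112`: accepted
`1121200`: rejected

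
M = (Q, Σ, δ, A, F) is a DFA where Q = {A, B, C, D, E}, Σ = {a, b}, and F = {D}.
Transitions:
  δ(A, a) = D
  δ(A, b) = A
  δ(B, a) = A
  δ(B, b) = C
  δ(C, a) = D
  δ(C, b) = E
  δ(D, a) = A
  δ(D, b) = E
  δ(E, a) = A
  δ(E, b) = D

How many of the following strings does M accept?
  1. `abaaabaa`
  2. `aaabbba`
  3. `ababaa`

`abaaabaa`: rejected
`aaabbba`: rejected
`ababaa`: rejected

0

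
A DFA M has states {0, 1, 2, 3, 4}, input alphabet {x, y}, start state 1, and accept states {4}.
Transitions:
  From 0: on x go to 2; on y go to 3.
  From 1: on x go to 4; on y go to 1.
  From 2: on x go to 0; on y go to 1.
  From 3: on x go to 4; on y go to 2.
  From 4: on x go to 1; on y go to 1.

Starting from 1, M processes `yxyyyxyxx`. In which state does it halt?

1 --y--> 1
1 --x--> 4
4 --y--> 1
1 --y--> 1
1 --y--> 1
1 --x--> 4
4 --y--> 1
1 --x--> 4
4 --x--> 1

1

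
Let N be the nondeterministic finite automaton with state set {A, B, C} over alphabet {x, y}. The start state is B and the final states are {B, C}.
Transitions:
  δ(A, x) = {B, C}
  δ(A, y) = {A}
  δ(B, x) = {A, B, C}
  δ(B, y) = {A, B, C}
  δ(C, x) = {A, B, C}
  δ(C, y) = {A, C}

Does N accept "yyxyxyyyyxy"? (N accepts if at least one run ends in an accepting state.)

Start: {B}
read y: {A, B, C}
read y: {A, B, C}
read x: {A, B, C}
read y: {A, B, C}
read x: {A, B, C}
read y: {A, B, C}
read y: {A, B, C}
read y: {A, B, C}
read y: {A, B, C}
read x: {A, B, C}
read y: {A, B, C}
Reachable ∩ accepting = {B, C} — nonempty.

accepted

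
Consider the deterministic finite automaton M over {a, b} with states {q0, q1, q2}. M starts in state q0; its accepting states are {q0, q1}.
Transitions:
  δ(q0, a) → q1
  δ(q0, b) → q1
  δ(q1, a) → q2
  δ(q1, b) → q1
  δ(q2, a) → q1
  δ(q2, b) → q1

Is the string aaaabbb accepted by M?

q0 --a--> q1
q1 --a--> q2
q2 --a--> q1
q1 --a--> q2
q2 --b--> q1
q1 --b--> q1
q1 --b--> q1
End in state q1, which is an accepting state.

accepted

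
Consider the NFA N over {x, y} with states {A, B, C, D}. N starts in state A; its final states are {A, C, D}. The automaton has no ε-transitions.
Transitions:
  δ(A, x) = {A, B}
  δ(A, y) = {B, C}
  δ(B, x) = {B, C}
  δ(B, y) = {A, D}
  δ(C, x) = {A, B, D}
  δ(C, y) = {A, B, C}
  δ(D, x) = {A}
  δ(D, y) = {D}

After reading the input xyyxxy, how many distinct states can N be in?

4

Start: {A}
read x: {A, B}
read y: {A, B, C, D}
read y: {A, B, C, D}
read x: {A, B, C, D}
read x: {A, B, C, D}
read y: {A, B, C, D}
Final reachable set {A, B, C, D} has 4 states.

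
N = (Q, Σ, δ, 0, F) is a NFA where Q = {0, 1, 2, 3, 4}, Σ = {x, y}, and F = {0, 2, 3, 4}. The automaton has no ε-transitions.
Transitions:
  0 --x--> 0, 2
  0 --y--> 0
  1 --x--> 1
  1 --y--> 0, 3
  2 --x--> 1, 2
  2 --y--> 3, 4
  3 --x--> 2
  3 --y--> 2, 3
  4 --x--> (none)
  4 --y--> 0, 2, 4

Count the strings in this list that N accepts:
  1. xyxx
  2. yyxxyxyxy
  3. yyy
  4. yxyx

4

xyxx: accepted
yyxxyxyxy: accepted
yyy: accepted
yxyx: accepted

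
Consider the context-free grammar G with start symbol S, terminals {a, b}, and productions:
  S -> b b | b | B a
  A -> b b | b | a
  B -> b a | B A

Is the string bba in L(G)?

no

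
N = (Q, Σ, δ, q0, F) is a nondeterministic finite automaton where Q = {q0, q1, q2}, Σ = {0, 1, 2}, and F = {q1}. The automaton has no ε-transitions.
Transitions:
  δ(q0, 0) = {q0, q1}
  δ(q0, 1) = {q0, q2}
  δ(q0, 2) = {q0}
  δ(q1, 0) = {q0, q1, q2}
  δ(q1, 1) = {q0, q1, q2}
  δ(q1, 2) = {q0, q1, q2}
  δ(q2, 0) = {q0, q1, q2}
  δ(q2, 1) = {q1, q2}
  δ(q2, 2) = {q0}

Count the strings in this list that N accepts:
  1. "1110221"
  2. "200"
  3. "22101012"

"1110221": accepted
"200": accepted
"22101012": accepted

3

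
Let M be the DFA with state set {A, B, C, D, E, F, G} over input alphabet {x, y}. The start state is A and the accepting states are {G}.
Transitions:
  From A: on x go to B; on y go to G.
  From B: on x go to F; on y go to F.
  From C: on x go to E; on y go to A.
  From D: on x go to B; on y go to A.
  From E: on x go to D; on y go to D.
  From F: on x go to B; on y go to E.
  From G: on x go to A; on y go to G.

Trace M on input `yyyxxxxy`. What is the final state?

F

A --y--> G
G --y--> G
G --y--> G
G --x--> A
A --x--> B
B --x--> F
F --x--> B
B --y--> F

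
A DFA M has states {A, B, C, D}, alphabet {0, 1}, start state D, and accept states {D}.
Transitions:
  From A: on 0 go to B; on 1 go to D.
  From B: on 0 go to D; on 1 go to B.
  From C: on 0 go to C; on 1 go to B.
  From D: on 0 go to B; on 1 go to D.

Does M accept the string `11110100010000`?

accepted

D --1--> D
D --1--> D
D --1--> D
D --1--> D
D --0--> B
B --1--> B
B --0--> D
D --0--> B
B --0--> D
D --1--> D
D --0--> B
B --0--> D
D --0--> B
B --0--> D
End in state D, which is an accepting state.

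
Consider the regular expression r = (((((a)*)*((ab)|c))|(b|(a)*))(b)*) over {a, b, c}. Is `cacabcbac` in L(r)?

No split of cacabcbac into u·v has ((((a)*)*((ab)|c))|(b|(a)*)) matching u and (b)* matching v.

no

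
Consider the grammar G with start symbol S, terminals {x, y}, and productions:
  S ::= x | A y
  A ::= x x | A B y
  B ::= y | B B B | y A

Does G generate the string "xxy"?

yes

S ⇒ Ay ⇒ xxy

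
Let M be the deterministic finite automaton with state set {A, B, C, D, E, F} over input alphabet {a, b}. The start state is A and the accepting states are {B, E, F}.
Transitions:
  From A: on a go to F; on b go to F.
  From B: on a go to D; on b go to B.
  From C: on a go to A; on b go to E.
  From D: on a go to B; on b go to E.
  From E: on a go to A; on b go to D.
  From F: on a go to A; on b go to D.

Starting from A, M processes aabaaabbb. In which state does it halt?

A --a--> F
F --a--> A
A --b--> F
F --a--> A
A --a--> F
F --a--> A
A --b--> F
F --b--> D
D --b--> E

E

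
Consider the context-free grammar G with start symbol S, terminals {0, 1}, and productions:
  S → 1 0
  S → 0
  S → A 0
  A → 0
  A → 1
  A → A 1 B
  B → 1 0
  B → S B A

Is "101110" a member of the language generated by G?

no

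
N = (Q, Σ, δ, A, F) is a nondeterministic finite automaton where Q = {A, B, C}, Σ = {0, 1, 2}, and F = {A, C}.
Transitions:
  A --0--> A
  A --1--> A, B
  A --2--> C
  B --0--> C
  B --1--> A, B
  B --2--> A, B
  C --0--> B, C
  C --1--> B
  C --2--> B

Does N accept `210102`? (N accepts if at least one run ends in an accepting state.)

Start: {A}
read 2: {C}
read 1: {B}
read 0: {C}
read 1: {B}
read 0: {C}
read 2: {B}
Reachable ∩ accepting = {} — empty.

rejected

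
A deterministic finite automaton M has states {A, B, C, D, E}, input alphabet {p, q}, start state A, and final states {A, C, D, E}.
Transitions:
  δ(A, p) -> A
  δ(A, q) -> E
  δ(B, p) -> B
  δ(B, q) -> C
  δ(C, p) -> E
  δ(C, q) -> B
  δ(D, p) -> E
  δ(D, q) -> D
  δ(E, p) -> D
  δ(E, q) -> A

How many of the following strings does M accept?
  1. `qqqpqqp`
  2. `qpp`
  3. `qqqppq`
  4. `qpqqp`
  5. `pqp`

5

`qqqpqqp`: accepted
`qpp`: accepted
`qqqppq`: accepted
`qpqqp`: accepted
`pqp`: accepted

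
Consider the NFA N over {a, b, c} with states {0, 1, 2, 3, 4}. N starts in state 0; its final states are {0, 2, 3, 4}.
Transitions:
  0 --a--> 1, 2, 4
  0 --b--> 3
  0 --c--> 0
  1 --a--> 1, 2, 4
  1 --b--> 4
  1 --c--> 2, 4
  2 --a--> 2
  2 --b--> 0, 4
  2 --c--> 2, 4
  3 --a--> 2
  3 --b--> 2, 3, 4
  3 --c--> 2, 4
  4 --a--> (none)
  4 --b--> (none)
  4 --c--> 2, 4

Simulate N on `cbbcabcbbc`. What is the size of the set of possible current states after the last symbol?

2

Start: {0}
read c: {0}
read b: {3}
read b: {2, 3, 4}
read c: {2, 4}
read a: {2}
read b: {0, 4}
read c: {0, 2, 4}
read b: {0, 3, 4}
read b: {2, 3, 4}
read c: {2, 4}
Final reachable set {2, 4} has 2 states.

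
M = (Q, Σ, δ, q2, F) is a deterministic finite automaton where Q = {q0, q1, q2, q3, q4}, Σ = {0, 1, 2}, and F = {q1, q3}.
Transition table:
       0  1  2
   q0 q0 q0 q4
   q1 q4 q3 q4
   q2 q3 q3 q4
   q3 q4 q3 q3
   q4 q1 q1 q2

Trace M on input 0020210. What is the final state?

q2 --0--> q3
q3 --0--> q4
q4 --2--> q2
q2 --0--> q3
q3 --2--> q3
q3 --1--> q3
q3 --0--> q4

q4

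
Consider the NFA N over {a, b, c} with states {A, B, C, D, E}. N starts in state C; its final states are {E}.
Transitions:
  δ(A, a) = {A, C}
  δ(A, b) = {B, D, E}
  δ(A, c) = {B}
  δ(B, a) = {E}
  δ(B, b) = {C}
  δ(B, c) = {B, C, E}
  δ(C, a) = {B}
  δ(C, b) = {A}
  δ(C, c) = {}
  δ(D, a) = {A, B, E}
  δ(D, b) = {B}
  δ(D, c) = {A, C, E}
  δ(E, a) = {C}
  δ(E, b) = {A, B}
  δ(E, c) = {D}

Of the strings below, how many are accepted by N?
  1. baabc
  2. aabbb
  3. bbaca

2

baabc: accepted
aabbb: rejected
bbaca: accepted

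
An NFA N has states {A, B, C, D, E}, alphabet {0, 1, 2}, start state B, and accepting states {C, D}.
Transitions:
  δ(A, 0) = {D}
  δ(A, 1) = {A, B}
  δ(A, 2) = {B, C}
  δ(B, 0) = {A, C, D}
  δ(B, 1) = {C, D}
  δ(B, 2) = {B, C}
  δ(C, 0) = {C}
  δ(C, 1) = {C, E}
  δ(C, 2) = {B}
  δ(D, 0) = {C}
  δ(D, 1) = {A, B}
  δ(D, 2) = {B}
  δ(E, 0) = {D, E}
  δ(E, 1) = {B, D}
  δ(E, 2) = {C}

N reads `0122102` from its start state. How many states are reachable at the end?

Start: {B}
read 0: {A, C, D}
read 1: {A, B, C, E}
read 2: {B, C}
read 2: {B, C}
read 1: {C, D, E}
read 0: {C, D, E}
read 2: {B, C}
Final reachable set {B, C} has 2 states.

2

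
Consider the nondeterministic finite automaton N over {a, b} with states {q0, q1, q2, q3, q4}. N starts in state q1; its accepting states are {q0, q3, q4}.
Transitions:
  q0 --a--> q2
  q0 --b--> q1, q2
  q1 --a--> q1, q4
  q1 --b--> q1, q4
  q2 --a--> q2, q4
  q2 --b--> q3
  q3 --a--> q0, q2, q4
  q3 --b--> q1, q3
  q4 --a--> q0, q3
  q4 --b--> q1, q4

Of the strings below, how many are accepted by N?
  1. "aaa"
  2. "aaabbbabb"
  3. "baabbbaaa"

3

"aaa": accepted
"aaabbbabb": accepted
"baabbbaaa": accepted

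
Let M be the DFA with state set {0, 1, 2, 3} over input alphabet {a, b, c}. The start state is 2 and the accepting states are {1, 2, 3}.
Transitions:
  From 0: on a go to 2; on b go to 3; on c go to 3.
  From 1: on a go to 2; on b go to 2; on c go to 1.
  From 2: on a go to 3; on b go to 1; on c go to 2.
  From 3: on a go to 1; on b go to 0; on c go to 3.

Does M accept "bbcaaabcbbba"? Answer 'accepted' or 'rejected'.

accepted

2 --b--> 1
1 --b--> 2
2 --c--> 2
2 --a--> 3
3 --a--> 1
1 --a--> 2
2 --b--> 1
1 --c--> 1
1 --b--> 2
2 --b--> 1
1 --b--> 2
2 --a--> 3
End in state 3, which is an accepting state.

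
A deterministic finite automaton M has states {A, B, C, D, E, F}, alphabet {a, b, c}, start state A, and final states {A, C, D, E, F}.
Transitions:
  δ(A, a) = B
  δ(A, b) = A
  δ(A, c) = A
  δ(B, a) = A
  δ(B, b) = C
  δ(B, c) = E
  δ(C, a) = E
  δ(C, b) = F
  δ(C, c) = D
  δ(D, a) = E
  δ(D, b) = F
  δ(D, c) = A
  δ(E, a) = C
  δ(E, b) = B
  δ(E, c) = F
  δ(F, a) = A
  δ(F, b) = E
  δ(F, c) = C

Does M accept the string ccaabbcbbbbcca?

rejected

A --c--> A
A --c--> A
A --a--> B
B --a--> A
A --b--> A
A --b--> A
A --c--> A
A --b--> A
A --b--> A
A --b--> A
A --b--> A
A --c--> A
A --c--> A
A --a--> B
End in state B, which is not an accepting state.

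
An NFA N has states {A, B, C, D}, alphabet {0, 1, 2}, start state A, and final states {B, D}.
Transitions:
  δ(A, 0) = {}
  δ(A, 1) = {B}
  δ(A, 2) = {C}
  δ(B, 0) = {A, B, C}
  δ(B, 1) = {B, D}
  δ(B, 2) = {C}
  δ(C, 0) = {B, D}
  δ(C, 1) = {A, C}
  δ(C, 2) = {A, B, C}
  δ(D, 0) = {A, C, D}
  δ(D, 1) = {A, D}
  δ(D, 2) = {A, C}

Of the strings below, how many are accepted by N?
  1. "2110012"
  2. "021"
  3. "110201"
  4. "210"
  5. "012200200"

"2110012": accepted
"021": rejected
"110201": accepted
"210": accepted
"012200200": rejected

3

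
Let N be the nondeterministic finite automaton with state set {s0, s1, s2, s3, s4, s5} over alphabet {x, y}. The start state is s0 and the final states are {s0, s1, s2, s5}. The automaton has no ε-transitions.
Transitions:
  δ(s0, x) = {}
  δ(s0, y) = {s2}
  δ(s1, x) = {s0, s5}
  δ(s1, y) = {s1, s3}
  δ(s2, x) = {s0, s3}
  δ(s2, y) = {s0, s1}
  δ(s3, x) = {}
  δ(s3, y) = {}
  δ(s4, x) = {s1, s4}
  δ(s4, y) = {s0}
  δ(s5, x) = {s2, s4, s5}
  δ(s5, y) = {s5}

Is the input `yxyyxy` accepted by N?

accepted

Start: {s0}
read y: {s2}
read x: {s0, s3}
read y: {s2}
read y: {s0, s1}
read x: {s0, s5}
read y: {s2, s5}
Reachable ∩ accepting = {s2, s5} — nonempty.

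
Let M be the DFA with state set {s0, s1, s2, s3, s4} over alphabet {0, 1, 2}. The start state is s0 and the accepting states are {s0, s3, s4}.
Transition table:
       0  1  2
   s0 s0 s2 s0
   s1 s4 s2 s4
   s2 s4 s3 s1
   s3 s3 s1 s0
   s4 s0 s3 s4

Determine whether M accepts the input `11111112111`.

rejected

s0 --1--> s2
s2 --1--> s3
s3 --1--> s1
s1 --1--> s2
s2 --1--> s3
s3 --1--> s1
s1 --1--> s2
s2 --2--> s1
s1 --1--> s2
s2 --1--> s3
s3 --1--> s1
End in state s1, which is not an accepting state.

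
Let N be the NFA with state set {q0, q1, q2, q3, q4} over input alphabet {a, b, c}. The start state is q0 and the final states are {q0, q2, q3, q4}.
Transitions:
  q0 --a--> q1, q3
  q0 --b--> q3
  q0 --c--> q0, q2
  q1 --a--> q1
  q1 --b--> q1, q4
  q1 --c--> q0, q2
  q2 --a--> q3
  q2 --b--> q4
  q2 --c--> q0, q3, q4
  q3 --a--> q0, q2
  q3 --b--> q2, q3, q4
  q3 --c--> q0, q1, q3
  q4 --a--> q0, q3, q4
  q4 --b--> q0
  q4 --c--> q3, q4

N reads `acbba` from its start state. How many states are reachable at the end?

Start: {q0}
read a: {q1, q3}
read c: {q0, q1, q2, q3}
read b: {q1, q2, q3, q4}
read b: {q0, q1, q2, q3, q4}
read a: {q0, q1, q2, q3, q4}
Final reachable set {q0, q1, q2, q3, q4} has 5 states.

5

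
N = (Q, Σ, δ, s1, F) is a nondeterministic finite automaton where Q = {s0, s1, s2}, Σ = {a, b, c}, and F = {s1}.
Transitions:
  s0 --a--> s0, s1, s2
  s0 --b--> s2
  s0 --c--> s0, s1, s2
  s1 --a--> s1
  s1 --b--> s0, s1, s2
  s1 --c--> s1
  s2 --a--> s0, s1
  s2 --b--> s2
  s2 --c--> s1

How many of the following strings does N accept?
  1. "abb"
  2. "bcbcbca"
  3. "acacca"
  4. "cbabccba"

4

"abb": accepted
"bcbcbca": accepted
"acacca": accepted
"cbabccba": accepted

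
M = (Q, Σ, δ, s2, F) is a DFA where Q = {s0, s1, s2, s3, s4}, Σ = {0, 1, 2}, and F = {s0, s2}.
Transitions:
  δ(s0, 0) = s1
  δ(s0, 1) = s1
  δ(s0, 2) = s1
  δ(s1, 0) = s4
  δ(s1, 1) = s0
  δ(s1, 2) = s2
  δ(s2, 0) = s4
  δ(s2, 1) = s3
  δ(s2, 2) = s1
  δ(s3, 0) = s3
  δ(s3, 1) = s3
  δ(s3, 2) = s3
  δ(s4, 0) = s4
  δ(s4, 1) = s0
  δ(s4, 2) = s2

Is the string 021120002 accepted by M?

rejected

s2 --0--> s4
s4 --2--> s2
s2 --1--> s3
s3 --1--> s3
s3 --2--> s3
s3 --0--> s3
s3 --0--> s3
s3 --0--> s3
s3 --2--> s3
End in state s3, which is not an accepting state.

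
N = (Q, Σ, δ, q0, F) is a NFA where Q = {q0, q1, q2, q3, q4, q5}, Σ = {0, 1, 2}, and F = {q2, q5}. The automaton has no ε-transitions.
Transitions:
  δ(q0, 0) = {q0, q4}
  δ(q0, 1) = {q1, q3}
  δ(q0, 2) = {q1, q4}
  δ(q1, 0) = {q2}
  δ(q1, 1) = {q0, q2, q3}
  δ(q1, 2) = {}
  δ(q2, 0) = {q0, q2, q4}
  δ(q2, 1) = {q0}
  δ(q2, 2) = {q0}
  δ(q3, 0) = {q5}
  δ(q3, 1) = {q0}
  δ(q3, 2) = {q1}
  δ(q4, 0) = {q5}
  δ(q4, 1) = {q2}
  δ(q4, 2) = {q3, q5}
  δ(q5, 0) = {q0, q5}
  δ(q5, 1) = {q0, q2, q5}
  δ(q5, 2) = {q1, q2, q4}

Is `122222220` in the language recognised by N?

Start: {q0}
read 1: {q1, q3}
read 2: {q1}
read 2: {}
The reachable set is empty and stays empty for the remaining 6 symbols.
Reachable ∩ accepting = {} — empty.

rejected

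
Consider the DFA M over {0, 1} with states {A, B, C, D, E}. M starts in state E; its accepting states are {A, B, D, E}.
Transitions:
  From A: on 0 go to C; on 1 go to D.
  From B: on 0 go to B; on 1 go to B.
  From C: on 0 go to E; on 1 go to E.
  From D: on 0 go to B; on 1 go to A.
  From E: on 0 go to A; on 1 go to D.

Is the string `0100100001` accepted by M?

accepted

E --0--> A
A --1--> D
D --0--> B
B --0--> B
B --1--> B
B --0--> B
B --0--> B
B --0--> B
B --0--> B
B --1--> B
End in state B, which is an accepting state.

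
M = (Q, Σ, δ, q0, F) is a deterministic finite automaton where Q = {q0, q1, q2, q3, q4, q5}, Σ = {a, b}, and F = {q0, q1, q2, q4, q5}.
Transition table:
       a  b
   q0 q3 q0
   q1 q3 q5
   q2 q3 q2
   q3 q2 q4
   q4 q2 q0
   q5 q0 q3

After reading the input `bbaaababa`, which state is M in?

q3

q0 --b--> q0
q0 --b--> q0
q0 --a--> q3
q3 --a--> q2
q2 --a--> q3
q3 --b--> q4
q4 --a--> q2
q2 --b--> q2
q2 --a--> q3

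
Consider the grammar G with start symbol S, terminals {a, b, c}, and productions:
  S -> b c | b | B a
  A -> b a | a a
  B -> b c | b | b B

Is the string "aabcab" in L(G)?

no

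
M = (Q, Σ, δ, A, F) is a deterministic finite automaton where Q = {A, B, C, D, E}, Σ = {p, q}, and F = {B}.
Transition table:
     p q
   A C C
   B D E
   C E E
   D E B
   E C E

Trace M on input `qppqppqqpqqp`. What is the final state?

A --q--> C
C --p--> E
E --p--> C
C --q--> E
E --p--> C
C --p--> E
E --q--> E
E --q--> E
E --p--> C
C --q--> E
E --q--> E
E --p--> C

C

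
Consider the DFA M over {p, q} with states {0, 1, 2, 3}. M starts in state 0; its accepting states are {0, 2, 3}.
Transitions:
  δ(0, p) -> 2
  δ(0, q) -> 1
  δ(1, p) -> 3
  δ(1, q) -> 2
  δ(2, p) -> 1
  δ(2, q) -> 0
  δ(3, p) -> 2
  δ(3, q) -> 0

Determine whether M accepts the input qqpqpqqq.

rejected

0 --q--> 1
1 --q--> 2
2 --p--> 1
1 --q--> 2
2 --p--> 1
1 --q--> 2
2 --q--> 0
0 --q--> 1
End in state 1, which is not an accepting state.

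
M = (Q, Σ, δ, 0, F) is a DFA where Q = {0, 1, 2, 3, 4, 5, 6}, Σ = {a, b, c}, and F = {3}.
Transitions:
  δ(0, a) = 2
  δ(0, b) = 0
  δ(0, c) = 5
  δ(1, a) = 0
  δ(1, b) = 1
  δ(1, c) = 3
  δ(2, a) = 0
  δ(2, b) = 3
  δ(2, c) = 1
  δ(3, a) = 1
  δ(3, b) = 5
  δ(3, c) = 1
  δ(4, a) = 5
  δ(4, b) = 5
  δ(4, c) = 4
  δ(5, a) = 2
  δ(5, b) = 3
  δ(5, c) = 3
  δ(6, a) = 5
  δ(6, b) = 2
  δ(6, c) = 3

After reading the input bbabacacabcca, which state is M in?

0

0 --b--> 0
0 --b--> 0
0 --a--> 2
2 --b--> 3
3 --a--> 1
1 --c--> 3
3 --a--> 1
1 --c--> 3
3 --a--> 1
1 --b--> 1
1 --c--> 3
3 --c--> 1
1 --a--> 0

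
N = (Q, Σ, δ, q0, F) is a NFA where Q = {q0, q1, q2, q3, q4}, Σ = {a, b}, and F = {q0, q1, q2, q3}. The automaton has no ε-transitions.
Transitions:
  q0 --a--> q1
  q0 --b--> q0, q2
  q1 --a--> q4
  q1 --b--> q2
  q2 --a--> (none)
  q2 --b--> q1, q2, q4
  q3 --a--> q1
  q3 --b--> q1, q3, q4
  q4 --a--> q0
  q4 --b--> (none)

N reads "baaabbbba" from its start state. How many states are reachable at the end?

Start: {q0}
read b: {q0, q2}
read a: {q1}
read a: {q4}
read a: {q0}
read b: {q0, q2}
read b: {q0, q1, q2, q4}
read b: {q0, q1, q2, q4}
read b: {q0, q1, q2, q4}
read a: {q0, q1, q4}
Final reachable set {q0, q1, q4} has 3 states.

3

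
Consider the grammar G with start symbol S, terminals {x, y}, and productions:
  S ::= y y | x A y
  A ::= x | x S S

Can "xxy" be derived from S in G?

yes

S ⇒ xAy ⇒ xxy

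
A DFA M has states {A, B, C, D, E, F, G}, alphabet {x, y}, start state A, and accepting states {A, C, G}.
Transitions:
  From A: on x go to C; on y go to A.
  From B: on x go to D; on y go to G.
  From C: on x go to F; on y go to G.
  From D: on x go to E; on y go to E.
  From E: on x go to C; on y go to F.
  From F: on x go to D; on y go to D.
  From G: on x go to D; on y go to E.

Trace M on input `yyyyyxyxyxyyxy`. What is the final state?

G

A --y--> A
A --y--> A
A --y--> A
A --y--> A
A --y--> A
A --x--> C
C --y--> G
G --x--> D
D --y--> E
E --x--> C
C --y--> G
G --y--> E
E --x--> C
C --y--> G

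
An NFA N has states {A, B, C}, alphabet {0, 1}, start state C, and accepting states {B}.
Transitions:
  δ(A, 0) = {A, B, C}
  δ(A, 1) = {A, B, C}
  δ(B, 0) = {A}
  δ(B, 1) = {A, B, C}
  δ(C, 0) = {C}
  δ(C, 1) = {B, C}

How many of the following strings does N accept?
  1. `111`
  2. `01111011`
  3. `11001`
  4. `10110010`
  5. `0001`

`111`: accepted
`01111011`: accepted
`11001`: accepted
`10110010`: accepted
`0001`: accepted

5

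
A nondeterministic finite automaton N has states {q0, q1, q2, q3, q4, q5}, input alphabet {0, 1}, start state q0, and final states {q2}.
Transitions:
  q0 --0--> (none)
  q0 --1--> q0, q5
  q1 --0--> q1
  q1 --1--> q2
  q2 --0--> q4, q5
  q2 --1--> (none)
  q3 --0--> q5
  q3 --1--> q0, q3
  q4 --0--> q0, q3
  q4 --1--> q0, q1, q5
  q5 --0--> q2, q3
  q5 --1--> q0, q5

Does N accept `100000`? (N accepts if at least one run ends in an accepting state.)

Start: {q0}
read 1: {q0, q5}
read 0: {q2, q3}
read 0: {q4, q5}
read 0: {q0, q2, q3}
read 0: {q4, q5}
read 0: {q0, q2, q3}
Reachable ∩ accepting = {q2} — nonempty.

accepted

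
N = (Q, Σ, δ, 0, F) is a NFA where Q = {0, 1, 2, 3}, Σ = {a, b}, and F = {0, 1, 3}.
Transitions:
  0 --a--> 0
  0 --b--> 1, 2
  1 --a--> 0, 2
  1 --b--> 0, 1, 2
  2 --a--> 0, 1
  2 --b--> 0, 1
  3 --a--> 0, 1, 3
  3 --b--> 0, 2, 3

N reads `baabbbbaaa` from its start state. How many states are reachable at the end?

Start: {0}
read b: {1, 2}
read a: {0, 1, 2}
read a: {0, 1, 2}
read b: {0, 1, 2}
read b: {0, 1, 2}
read b: {0, 1, 2}
read b: {0, 1, 2}
read a: {0, 1, 2}
read a: {0, 1, 2}
read a: {0, 1, 2}
Final reachable set {0, 1, 2} has 3 states.

3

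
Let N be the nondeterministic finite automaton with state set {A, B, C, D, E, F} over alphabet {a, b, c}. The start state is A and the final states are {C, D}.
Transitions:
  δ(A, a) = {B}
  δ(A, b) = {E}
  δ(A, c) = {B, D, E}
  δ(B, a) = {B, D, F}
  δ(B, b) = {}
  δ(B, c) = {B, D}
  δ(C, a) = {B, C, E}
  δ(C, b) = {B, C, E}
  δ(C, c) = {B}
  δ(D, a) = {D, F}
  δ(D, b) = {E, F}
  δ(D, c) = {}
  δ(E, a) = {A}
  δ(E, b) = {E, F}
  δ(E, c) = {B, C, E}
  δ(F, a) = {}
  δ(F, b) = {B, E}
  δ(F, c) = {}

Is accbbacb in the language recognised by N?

rejected

Start: {A}
read a: {B}
read c: {B, D}
read c: {B, D}
read b: {E, F}
read b: {B, E, F}
read a: {A, B, D, F}
read c: {B, D, E}
read b: {E, F}
Reachable ∩ accepting = {} — empty.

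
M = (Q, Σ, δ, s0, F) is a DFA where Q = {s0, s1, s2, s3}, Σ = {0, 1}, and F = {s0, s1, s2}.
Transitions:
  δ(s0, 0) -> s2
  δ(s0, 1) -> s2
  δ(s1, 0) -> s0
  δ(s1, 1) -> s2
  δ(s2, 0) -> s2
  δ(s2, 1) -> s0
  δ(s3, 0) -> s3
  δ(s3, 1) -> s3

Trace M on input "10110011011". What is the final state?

s0 --1--> s2
s2 --0--> s2
s2 --1--> s0
s0 --1--> s2
s2 --0--> s2
s2 --0--> s2
s2 --1--> s0
s0 --1--> s2
s2 --0--> s2
s2 --1--> s0
s0 --1--> s2

s2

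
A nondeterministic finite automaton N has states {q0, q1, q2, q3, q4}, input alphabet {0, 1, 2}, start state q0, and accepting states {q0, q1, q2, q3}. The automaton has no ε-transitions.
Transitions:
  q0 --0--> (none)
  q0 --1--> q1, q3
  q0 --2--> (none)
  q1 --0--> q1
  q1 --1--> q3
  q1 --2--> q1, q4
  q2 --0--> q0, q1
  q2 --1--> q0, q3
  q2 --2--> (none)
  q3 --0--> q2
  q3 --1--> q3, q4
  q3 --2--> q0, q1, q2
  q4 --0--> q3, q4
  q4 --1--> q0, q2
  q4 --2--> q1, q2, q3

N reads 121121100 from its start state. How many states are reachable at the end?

Start: {q0}
read 1: {q1, q3}
read 2: {q0, q1, q2, q4}
read 1: {q0, q1, q2, q3}
read 1: {q0, q1, q3, q4}
read 2: {q0, q1, q2, q3, q4}
read 1: {q0, q1, q2, q3, q4}
read 1: {q0, q1, q2, q3, q4}
read 0: {q0, q1, q2, q3, q4}
read 0: {q0, q1, q2, q3, q4}
Final reachable set {q0, q1, q2, q3, q4} has 5 states.

5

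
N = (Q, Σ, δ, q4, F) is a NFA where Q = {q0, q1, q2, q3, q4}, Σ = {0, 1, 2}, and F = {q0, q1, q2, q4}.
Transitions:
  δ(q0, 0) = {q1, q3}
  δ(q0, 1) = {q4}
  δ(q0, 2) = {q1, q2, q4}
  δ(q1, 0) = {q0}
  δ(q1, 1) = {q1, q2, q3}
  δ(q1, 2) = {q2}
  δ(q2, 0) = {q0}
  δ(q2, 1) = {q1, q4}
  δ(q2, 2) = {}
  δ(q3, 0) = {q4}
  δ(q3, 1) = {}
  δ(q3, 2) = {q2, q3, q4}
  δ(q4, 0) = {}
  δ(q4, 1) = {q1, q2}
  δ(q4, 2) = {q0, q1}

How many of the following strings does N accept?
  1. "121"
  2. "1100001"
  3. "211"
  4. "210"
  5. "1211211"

5

"121": accepted
"1100001": accepted
"211": accepted
"210": accepted
"1211211": accepted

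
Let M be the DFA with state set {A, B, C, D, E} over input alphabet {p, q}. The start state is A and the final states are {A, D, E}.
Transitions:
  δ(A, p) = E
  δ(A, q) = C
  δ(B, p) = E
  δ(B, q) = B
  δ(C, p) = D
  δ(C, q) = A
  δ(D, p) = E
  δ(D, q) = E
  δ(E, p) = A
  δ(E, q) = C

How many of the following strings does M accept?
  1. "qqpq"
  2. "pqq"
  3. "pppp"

"qqpq": rejected
"pqq": accepted
"pppp": accepted

2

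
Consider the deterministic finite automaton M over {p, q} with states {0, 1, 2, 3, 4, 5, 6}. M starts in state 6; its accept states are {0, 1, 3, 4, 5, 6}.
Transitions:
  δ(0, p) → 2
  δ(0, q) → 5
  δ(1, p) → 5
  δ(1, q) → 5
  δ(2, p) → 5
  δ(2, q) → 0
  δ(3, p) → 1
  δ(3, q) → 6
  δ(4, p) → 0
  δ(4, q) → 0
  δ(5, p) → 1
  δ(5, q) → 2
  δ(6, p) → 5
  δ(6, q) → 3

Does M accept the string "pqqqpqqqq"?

accepted

6 --p--> 5
5 --q--> 2
2 --q--> 0
0 --q--> 5
5 --p--> 1
1 --q--> 5
5 --q--> 2
2 --q--> 0
0 --q--> 5
End in state 5, which is an accepting state.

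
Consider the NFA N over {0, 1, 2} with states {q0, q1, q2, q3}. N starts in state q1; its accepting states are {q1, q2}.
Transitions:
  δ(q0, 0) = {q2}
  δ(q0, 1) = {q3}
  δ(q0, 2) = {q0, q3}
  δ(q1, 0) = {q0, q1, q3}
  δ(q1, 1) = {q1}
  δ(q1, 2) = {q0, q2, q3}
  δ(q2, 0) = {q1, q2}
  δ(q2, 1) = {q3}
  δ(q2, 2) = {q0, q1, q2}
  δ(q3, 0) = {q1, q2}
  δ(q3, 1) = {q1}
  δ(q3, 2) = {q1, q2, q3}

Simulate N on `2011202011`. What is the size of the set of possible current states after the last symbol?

Start: {q1}
read 2: {q0, q2, q3}
read 0: {q1, q2}
read 1: {q1, q3}
read 1: {q1}
read 2: {q0, q2, q3}
read 0: {q1, q2}
read 2: {q0, q1, q2, q3}
read 0: {q0, q1, q2, q3}
read 1: {q1, q3}
read 1: {q1}
Final reachable set {q1} has 1 state.

1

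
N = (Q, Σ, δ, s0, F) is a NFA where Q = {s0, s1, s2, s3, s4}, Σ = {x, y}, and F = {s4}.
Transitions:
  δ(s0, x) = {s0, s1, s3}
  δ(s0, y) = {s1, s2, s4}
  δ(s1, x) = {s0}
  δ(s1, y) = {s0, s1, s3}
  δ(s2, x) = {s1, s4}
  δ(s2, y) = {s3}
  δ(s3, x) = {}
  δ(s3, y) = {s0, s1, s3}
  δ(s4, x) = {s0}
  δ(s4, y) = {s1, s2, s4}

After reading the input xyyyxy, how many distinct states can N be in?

5

Start: {s0}
read x: {s0, s1, s3}
read y: {s0, s1, s2, s3, s4}
read y: {s0, s1, s2, s3, s4}
read y: {s0, s1, s2, s3, s4}
read x: {s0, s1, s3, s4}
read y: {s0, s1, s2, s3, s4}
Final reachable set {s0, s1, s2, s3, s4} has 5 states.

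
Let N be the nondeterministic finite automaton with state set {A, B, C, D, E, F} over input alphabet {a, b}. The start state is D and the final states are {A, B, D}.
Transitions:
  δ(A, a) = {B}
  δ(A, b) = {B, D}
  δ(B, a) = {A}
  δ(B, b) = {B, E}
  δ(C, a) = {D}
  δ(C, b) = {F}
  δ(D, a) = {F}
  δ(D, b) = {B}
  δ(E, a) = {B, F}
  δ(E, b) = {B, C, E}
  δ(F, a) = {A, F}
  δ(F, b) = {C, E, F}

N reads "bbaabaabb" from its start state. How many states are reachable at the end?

Start: {D}
read b: {B}
read b: {B, E}
read a: {A, B, F}
read a: {A, B, F}
read b: {B, C, D, E, F}
read a: {A, B, D, F}
read a: {A, B, F}
read b: {B, C, D, E, F}
read b: {B, C, E, F}
Final reachable set {B, C, E, F} has 4 states.

4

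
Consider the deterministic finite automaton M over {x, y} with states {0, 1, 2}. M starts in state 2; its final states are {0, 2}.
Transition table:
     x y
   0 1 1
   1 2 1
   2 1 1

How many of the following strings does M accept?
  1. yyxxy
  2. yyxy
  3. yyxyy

yyxxy: rejected
yyxy: rejected
yyxyy: rejected

0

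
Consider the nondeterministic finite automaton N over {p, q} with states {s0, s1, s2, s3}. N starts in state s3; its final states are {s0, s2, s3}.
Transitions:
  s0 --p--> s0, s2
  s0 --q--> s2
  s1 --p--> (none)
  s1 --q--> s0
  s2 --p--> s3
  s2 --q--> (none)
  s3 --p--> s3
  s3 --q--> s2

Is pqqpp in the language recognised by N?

Start: {s3}
read p: {s3}
read q: {s2}
read q: {}
The reachable set is empty and stays empty for the remaining 2 symbols.
Reachable ∩ accepting = {} — empty.

rejected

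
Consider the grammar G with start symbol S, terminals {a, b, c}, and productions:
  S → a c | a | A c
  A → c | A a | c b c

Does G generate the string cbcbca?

no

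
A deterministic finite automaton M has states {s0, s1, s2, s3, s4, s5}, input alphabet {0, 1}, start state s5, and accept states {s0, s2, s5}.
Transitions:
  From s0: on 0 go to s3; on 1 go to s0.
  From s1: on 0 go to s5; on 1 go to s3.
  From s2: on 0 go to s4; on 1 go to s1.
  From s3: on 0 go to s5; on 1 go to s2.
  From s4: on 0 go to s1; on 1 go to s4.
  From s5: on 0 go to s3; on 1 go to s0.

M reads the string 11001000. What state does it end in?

s5 --1--> s0
s0 --1--> s0
s0 --0--> s3
s3 --0--> s5
s5 --1--> s0
s0 --0--> s3
s3 --0--> s5
s5 --0--> s3

s3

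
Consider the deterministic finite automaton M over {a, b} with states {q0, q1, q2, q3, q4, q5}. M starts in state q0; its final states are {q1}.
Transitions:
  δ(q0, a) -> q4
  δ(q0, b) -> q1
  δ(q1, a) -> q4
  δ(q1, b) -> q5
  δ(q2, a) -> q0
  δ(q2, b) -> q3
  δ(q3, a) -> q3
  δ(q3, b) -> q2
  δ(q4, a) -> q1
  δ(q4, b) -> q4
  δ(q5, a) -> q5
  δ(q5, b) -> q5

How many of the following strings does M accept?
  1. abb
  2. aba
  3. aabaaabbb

abb: rejected
aba: accepted
aabaaabbb: rejected

1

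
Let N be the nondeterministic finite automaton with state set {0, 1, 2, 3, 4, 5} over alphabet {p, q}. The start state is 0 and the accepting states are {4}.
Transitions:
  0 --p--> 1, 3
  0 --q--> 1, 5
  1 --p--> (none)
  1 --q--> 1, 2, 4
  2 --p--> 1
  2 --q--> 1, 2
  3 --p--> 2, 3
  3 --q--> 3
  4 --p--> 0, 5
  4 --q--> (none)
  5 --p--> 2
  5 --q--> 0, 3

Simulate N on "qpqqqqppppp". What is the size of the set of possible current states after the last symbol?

3

Start: {0}
read q: {1, 5}
read p: {2}
read q: {1, 2}
read q: {1, 2, 4}
read q: {1, 2, 4}
read q: {1, 2, 4}
read p: {0, 1, 5}
read p: {1, 2, 3}
read p: {1, 2, 3}
read p: {1, 2, 3}
read p: {1, 2, 3}
Final reachable set {1, 2, 3} has 3 states.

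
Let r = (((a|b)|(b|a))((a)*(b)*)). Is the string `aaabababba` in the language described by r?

No split of aaabababba into u·v has ((a|b)|(b|a)) matching u and ((a)*(b)*) matching v.

no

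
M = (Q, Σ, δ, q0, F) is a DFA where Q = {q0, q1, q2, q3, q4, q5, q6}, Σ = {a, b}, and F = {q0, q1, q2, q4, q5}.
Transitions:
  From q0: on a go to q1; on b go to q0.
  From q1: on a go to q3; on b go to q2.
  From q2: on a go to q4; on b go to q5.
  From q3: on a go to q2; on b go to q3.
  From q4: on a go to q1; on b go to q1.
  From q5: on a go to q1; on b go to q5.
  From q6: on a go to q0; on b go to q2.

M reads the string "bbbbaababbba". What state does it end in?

q1

q0 --b--> q0
q0 --b--> q0
q0 --b--> q0
q0 --b--> q0
q0 --a--> q1
q1 --a--> q3
q3 --b--> q3
q3 --a--> q2
q2 --b--> q5
q5 --b--> q5
q5 --b--> q5
q5 --a--> q1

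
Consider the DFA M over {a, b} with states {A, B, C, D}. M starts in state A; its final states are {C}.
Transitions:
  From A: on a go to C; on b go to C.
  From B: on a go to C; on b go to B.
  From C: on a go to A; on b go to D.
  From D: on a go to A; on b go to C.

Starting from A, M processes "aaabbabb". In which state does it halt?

D

A --a--> C
C --a--> A
A --a--> C
C --b--> D
D --b--> C
C --a--> A
A --b--> C
C --b--> D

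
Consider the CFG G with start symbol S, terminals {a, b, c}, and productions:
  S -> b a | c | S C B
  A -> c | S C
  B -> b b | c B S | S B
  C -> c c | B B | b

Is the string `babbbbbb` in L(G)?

yes

S ⇒ SCB ⇒ baCB ⇒ baBBB ⇒ babbBB ⇒ babbbbB ⇒ babbbbbb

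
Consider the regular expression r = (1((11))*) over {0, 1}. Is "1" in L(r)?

yes

Split as 1·ε: 1 matches 1 and ((11))* matches ε.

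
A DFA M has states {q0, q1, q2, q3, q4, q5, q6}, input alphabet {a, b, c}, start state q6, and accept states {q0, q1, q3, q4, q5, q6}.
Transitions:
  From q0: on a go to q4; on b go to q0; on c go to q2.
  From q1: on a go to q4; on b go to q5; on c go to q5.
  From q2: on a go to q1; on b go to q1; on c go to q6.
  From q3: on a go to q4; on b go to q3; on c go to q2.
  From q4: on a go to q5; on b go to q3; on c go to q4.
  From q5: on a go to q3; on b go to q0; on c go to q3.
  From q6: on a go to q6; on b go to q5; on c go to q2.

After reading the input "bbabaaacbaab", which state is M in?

q0

q6 --b--> q5
q5 --b--> q0
q0 --a--> q4
q4 --b--> q3
q3 --a--> q4
q4 --a--> q5
q5 --a--> q3
q3 --c--> q2
q2 --b--> q1
q1 --a--> q4
q4 --a--> q5
q5 --b--> q0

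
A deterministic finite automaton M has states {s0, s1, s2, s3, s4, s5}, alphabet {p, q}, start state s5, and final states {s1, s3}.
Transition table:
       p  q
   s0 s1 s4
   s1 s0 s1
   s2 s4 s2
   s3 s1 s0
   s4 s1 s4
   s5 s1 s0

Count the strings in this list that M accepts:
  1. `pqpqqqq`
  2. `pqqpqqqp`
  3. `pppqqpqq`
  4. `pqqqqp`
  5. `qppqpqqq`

`pqpqqqq`: rejected
`pqqpqqqp`: accepted
`pppqqpqq`: rejected
`pqqqqp`: rejected
`qppqpqqq`: accepted

2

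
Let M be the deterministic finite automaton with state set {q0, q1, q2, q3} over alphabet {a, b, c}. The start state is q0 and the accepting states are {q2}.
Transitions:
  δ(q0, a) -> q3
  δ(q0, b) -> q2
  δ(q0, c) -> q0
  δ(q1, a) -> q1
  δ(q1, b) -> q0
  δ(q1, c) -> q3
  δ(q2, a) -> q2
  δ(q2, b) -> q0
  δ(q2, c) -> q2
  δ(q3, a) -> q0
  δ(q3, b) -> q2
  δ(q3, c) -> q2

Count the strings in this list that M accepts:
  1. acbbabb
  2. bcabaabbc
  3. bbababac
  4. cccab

acbbabb: accepted
bcabaabbc: rejected
bbababac: accepted
cccab: accepted

3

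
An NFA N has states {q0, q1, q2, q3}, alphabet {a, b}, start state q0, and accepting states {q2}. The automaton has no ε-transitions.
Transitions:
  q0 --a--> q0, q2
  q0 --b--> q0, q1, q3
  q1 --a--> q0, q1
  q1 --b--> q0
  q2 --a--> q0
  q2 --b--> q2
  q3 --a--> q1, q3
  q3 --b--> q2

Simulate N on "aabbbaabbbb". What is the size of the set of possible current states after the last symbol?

Start: {q0}
read a: {q0, q2}
read a: {q0, q2}
read b: {q0, q1, q2, q3}
read b: {q0, q1, q2, q3}
read b: {q0, q1, q2, q3}
read a: {q0, q1, q2, q3}
read a: {q0, q1, q2, q3}
read b: {q0, q1, q2, q3}
read b: {q0, q1, q2, q3}
read b: {q0, q1, q2, q3}
read b: {q0, q1, q2, q3}
Final reachable set {q0, q1, q2, q3} has 4 states.

4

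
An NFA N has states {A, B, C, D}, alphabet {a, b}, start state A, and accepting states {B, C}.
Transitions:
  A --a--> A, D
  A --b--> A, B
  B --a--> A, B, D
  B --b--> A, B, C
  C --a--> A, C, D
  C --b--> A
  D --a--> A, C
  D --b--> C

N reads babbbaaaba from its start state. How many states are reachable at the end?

4

Start: {A}
read b: {A, B}
read a: {A, B, D}
read b: {A, B, C}
read b: {A, B, C}
read b: {A, B, C}
read a: {A, B, C, D}
read a: {A, B, C, D}
read a: {A, B, C, D}
read b: {A, B, C}
read a: {A, B, C, D}
Final reachable set {A, B, C, D} has 4 states.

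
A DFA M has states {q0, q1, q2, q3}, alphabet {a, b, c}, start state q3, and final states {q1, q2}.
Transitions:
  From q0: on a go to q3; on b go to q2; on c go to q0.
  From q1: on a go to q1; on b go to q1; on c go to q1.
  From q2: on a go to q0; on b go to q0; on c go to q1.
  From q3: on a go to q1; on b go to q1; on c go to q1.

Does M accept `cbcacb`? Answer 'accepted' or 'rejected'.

q3 --c--> q1
q1 --b--> q1
q1 --c--> q1
q1 --a--> q1
q1 --c--> q1
q1 --b--> q1
End in state q1, which is an accepting state.

accepted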